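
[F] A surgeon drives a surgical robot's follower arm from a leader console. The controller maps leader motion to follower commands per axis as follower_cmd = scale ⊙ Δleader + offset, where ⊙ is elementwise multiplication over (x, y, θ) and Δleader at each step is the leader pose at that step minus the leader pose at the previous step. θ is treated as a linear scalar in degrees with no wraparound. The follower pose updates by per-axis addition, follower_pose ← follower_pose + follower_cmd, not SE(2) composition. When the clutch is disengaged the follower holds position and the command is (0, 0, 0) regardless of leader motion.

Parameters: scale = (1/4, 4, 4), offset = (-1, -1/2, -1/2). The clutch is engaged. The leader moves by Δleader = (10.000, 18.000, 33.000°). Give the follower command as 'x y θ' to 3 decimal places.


1.500 71.500 131.500

axis x: 1/4·10.000 + -1 = 1.500
axis y: 4·18.000 + -1/2 = 71.500
axis θ: 4·33.000 + -1/2 = 131.500


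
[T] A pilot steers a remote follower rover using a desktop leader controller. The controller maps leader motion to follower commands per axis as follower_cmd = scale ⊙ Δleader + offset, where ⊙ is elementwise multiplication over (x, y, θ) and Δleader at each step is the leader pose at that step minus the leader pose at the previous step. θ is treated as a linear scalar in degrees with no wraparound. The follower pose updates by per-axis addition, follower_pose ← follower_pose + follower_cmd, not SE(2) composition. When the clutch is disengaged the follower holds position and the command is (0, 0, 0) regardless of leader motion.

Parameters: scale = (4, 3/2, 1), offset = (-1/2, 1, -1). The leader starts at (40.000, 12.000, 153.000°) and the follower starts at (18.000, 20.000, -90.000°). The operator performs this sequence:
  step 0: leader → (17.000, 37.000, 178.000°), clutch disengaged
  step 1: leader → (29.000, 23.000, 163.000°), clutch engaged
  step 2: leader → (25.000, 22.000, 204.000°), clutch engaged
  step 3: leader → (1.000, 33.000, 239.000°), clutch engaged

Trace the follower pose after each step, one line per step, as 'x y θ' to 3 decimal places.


step 0: Δleader=(-23.000, 25.000, 25.000°), disengaged; cmd=(0,0,0) → follower holds at (18.000, 20.000, -90.000°)
step 1: Δleader=(12.000, -14.000, -15.000°), engaged; cmd=(47.500, -20.000, -16.000°) → follower=(65.500, 0.000, -106.000°)
step 2: Δleader=(-4.000, -1.000, 41.000°), engaged; cmd=(-16.500, -0.500, 40.000°) → follower=(49.000, -0.500, -66.000°)
step 3: Δleader=(-24.000, 11.000, 35.000°), engaged; cmd=(-96.500, 17.500, 34.000°) → follower=(-47.500, 17.000, -32.000°)

18.000 20.000 -90.000
65.500 0.000 -106.000
49.000 -0.500 -66.000
-47.500 17.000 -32.000


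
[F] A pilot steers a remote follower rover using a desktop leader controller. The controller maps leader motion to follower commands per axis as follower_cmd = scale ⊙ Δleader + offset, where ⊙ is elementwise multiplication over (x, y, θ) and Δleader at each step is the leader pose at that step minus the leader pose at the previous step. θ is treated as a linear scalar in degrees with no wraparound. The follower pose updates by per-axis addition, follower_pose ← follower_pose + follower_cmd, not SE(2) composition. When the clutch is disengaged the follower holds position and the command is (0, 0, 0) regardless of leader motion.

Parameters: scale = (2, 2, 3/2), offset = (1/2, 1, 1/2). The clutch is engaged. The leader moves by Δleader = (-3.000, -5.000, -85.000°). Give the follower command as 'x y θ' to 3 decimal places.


axis x: 2·-3.000 + 1/2 = -5.500
axis y: 2·-5.000 + 1 = -9.000
axis θ: 3/2·-85.000 + 1/2 = -127.000

-5.500 -9.000 -127.000


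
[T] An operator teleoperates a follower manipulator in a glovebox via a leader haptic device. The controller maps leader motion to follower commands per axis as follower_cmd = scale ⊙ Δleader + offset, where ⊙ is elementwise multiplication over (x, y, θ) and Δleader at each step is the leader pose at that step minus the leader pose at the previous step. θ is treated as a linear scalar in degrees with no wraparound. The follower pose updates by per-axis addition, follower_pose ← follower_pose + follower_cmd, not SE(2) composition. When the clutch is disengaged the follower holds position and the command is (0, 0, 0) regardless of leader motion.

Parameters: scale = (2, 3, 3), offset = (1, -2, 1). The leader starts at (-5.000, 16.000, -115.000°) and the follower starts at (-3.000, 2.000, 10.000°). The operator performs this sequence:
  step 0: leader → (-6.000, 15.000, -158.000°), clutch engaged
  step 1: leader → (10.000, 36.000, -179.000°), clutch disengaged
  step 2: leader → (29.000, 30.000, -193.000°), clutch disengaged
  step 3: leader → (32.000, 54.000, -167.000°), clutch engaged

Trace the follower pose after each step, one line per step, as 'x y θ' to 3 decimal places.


-4.000 -3.000 -118.000
-4.000 -3.000 -118.000
-4.000 -3.000 -118.000
3.000 67.000 -39.000

step 0: Δleader=(-1.000, -1.000, -43.000°), engaged; cmd=(-1.000, -5.000, -128.000°) → follower=(-4.000, -3.000, -118.000°)
step 1: Δleader=(16.000, 21.000, -21.000°), disengaged; cmd=(0,0,0) → follower holds at (-4.000, -3.000, -118.000°)
step 2: Δleader=(19.000, -6.000, -14.000°), disengaged; cmd=(0,0,0) → follower holds at (-4.000, -3.000, -118.000°)
step 3: Δleader=(3.000, 24.000, 26.000°), engaged; cmd=(7.000, 70.000, 79.000°) → follower=(3.000, 67.000, -39.000°)


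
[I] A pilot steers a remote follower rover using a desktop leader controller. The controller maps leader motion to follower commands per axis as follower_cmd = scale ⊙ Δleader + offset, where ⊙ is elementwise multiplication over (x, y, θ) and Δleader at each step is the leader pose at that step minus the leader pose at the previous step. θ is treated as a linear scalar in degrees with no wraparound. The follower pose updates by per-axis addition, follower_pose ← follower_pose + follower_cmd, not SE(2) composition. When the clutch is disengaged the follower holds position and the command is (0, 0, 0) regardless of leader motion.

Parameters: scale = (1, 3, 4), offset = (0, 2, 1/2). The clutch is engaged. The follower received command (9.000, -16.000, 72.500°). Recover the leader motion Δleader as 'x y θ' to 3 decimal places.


axis x: (9.000 − 0) / (1) = 9.000
axis y: (-16.000 − 2) / (3) = -6.000
axis θ: (72.500 − 1/2) / (4) = 18.000

9.000 -6.000 18.000


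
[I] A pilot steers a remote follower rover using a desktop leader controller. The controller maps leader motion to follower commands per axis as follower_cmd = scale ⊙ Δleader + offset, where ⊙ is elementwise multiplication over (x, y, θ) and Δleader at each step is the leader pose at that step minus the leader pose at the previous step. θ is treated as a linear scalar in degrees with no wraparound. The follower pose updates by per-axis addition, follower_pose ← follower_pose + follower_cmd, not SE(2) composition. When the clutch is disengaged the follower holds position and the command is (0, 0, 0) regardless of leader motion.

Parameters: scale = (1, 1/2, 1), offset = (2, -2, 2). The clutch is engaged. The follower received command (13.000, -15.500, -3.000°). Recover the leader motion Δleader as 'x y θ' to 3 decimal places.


axis x: (13.000 − 2) / (1) = 11.000
axis y: (-15.500 − -2) / (1/2) = -27.000
axis θ: (-3.000 − 2) / (1) = -5.000

11.000 -27.000 -5.000


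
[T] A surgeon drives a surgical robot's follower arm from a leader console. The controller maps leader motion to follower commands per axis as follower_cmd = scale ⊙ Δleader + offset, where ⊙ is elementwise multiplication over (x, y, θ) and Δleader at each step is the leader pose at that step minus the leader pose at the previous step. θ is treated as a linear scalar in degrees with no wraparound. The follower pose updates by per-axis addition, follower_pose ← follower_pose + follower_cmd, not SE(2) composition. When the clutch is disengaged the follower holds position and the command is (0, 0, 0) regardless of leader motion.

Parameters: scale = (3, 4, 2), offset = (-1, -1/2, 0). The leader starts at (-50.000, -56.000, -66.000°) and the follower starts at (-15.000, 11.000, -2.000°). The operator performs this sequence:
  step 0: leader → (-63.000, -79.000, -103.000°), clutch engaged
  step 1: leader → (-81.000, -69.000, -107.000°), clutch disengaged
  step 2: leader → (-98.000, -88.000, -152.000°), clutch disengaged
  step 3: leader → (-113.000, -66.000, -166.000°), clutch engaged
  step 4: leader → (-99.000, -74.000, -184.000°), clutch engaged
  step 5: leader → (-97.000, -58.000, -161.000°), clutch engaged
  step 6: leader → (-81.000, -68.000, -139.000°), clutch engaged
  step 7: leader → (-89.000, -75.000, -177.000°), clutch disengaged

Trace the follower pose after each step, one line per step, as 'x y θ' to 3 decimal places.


step 0: Δleader=(-13.000, -23.000, -37.000°), engaged; cmd=(-40.000, -92.500, -74.000°) → follower=(-55.000, -81.500, -76.000°)
step 1: Δleader=(-18.000, 10.000, -4.000°), disengaged; cmd=(0,0,0) → follower holds at (-55.000, -81.500, -76.000°)
step 2: Δleader=(-17.000, -19.000, -45.000°), disengaged; cmd=(0,0,0) → follower holds at (-55.000, -81.500, -76.000°)
step 3: Δleader=(-15.000, 22.000, -14.000°), engaged; cmd=(-46.000, 87.500, -28.000°) → follower=(-101.000, 6.000, -104.000°)
step 4: Δleader=(14.000, -8.000, -18.000°), engaged; cmd=(41.000, -32.500, -36.000°) → follower=(-60.000, -26.500, -140.000°)
step 5: Δleader=(2.000, 16.000, 23.000°), engaged; cmd=(5.000, 63.500, 46.000°) → follower=(-55.000, 37.000, -94.000°)
step 6: Δleader=(16.000, -10.000, 22.000°), engaged; cmd=(47.000, -40.500, 44.000°) → follower=(-8.000, -3.500, -50.000°)
step 7: Δleader=(-8.000, -7.000, -38.000°), disengaged; cmd=(0,0,0) → follower holds at (-8.000, -3.500, -50.000°)

-55.000 -81.500 -76.000
-55.000 -81.500 -76.000
-55.000 -81.500 -76.000
-101.000 6.000 -104.000
-60.000 -26.500 -140.000
-55.000 37.000 -94.000
-8.000 -3.500 -50.000
-8.000 -3.500 -50.000


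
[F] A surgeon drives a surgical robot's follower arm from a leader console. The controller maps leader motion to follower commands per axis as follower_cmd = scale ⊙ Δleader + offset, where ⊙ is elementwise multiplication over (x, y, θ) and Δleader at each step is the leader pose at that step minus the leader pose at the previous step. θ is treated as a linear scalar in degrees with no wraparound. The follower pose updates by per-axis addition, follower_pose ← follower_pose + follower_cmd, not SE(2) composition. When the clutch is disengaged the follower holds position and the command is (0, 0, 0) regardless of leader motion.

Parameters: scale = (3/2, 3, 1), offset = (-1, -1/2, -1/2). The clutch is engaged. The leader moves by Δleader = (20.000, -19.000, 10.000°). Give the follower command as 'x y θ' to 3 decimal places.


axis x: 3/2·20.000 + -1 = 29.000
axis y: 3·-19.000 + -1/2 = -57.500
axis θ: 1·10.000 + -1/2 = 9.500

29.000 -57.500 9.500


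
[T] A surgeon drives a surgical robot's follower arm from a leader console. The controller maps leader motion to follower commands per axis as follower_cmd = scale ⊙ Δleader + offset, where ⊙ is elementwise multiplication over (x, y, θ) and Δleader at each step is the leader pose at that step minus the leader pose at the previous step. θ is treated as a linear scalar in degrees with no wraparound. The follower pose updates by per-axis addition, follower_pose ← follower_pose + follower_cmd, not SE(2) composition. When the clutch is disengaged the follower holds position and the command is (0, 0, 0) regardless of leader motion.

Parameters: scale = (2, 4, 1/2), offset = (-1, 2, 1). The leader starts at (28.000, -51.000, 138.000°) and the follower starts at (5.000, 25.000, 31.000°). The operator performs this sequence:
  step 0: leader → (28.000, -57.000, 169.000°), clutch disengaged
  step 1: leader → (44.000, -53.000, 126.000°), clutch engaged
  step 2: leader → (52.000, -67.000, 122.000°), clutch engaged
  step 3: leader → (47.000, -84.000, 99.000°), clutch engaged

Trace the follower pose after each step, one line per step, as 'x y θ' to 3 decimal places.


5.000 25.000 31.000
36.000 43.000 10.500
51.000 -11.000 9.500
40.000 -77.000 -1.000

step 0: Δleader=(0.000, -6.000, 31.000°), disengaged; cmd=(0,0,0) → follower holds at (5.000, 25.000, 31.000°)
step 1: Δleader=(16.000, 4.000, -43.000°), engaged; cmd=(31.000, 18.000, -20.500°) → follower=(36.000, 43.000, 10.500°)
step 2: Δleader=(8.000, -14.000, -4.000°), engaged; cmd=(15.000, -54.000, -1.000°) → follower=(51.000, -11.000, 9.500°)
step 3: Δleader=(-5.000, -17.000, -23.000°), engaged; cmd=(-11.000, -66.000, -10.500°) → follower=(40.000, -77.000, -1.000°)


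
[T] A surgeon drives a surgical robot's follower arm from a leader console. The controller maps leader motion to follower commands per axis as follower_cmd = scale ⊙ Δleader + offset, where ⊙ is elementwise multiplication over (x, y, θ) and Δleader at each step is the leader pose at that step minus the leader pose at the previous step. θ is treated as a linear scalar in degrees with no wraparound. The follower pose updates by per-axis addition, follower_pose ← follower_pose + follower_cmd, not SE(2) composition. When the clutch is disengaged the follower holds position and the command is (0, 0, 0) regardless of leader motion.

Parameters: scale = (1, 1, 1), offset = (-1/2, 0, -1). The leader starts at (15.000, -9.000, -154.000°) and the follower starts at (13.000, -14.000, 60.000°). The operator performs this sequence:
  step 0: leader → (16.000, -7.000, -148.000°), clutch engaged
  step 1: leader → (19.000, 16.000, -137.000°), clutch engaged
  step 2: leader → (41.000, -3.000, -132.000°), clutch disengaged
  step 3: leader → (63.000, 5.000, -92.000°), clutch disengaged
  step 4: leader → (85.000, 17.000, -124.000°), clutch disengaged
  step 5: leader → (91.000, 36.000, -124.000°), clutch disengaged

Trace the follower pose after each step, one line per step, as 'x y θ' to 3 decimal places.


13.500 -12.000 65.000
16.000 11.000 75.000
16.000 11.000 75.000
16.000 11.000 75.000
16.000 11.000 75.000
16.000 11.000 75.000

step 0: Δleader=(1.000, 2.000, 6.000°), engaged; cmd=(0.500, 2.000, 5.000°) → follower=(13.500, -12.000, 65.000°)
step 1: Δleader=(3.000, 23.000, 11.000°), engaged; cmd=(2.500, 23.000, 10.000°) → follower=(16.000, 11.000, 75.000°)
step 2: Δleader=(22.000, -19.000, 5.000°), disengaged; cmd=(0,0,0) → follower holds at (16.000, 11.000, 75.000°)
step 3: Δleader=(22.000, 8.000, 40.000°), disengaged; cmd=(0,0,0) → follower holds at (16.000, 11.000, 75.000°)
step 4: Δleader=(22.000, 12.000, -32.000°), disengaged; cmd=(0,0,0) → follower holds at (16.000, 11.000, 75.000°)
step 5: Δleader=(6.000, 19.000, 0.000°), disengaged; cmd=(0,0,0) → follower holds at (16.000, 11.000, 75.000°)


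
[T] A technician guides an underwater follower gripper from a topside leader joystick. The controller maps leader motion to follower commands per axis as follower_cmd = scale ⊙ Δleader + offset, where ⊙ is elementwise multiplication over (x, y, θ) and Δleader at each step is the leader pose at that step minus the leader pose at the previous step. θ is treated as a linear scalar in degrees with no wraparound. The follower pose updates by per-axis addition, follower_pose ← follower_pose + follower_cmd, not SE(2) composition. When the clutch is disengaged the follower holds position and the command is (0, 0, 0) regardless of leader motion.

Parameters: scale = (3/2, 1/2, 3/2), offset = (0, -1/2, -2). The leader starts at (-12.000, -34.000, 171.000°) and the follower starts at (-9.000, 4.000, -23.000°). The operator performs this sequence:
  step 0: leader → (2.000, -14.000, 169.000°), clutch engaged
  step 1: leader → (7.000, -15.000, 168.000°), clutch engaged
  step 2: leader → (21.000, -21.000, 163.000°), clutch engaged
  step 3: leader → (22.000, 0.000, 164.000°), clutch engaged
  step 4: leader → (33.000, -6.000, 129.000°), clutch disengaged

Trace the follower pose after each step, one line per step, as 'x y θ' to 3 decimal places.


step 0: Δleader=(14.000, 20.000, -2.000°), engaged; cmd=(21.000, 9.500, -5.000°) → follower=(12.000, 13.500, -28.000°)
step 1: Δleader=(5.000, -1.000, -1.000°), engaged; cmd=(7.500, -1.000, -3.500°) → follower=(19.500, 12.500, -31.500°)
step 2: Δleader=(14.000, -6.000, -5.000°), engaged; cmd=(21.000, -3.500, -9.500°) → follower=(40.500, 9.000, -41.000°)
step 3: Δleader=(1.000, 21.000, 1.000°), engaged; cmd=(1.500, 10.000, -0.500°) → follower=(42.000, 19.000, -41.500°)
step 4: Δleader=(11.000, -6.000, -35.000°), disengaged; cmd=(0,0,0) → follower holds at (42.000, 19.000, -41.500°)

12.000 13.500 -28.000
19.500 12.500 -31.500
40.500 9.000 -41.000
42.000 19.000 -41.500
42.000 19.000 -41.500


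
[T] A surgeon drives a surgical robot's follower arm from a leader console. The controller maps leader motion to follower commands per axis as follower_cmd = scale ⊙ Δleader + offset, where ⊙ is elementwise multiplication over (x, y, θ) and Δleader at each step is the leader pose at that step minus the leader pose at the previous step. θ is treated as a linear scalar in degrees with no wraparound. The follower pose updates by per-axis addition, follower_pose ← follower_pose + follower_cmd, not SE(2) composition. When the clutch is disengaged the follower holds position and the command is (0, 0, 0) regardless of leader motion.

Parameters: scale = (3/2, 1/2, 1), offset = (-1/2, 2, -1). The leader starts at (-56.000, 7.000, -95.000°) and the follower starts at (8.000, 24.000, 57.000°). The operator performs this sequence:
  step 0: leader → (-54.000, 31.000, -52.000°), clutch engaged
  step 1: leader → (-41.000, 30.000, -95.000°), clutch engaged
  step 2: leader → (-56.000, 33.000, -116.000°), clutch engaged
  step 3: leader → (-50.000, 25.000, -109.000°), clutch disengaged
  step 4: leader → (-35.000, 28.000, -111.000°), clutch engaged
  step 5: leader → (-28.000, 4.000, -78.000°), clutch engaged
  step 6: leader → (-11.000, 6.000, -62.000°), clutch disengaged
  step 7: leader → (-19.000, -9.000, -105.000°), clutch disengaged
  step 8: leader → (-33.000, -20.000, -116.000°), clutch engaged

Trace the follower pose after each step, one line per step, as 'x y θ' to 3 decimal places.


10.500 38.000 99.000
29.500 39.500 55.000
6.500 43.000 33.000
6.500 43.000 33.000
28.500 46.500 30.000
38.500 36.500 62.000
38.500 36.500 62.000
38.500 36.500 62.000
17.000 33.000 50.000

step 0: Δleader=(2.000, 24.000, 43.000°), engaged; cmd=(2.500, 14.000, 42.000°) → follower=(10.500, 38.000, 99.000°)
step 1: Δleader=(13.000, -1.000, -43.000°), engaged; cmd=(19.000, 1.500, -44.000°) → follower=(29.500, 39.500, 55.000°)
step 2: Δleader=(-15.000, 3.000, -21.000°), engaged; cmd=(-23.000, 3.500, -22.000°) → follower=(6.500, 43.000, 33.000°)
step 3: Δleader=(6.000, -8.000, 7.000°), disengaged; cmd=(0,0,0) → follower holds at (6.500, 43.000, 33.000°)
step 4: Δleader=(15.000, 3.000, -2.000°), engaged; cmd=(22.000, 3.500, -3.000°) → follower=(28.500, 46.500, 30.000°)
step 5: Δleader=(7.000, -24.000, 33.000°), engaged; cmd=(10.000, -10.000, 32.000°) → follower=(38.500, 36.500, 62.000°)
step 6: Δleader=(17.000, 2.000, 16.000°), disengaged; cmd=(0,0,0) → follower holds at (38.500, 36.500, 62.000°)
step 7: Δleader=(-8.000, -15.000, -43.000°), disengaged; cmd=(0,0,0) → follower holds at (38.500, 36.500, 62.000°)
step 8: Δleader=(-14.000, -11.000, -11.000°), engaged; cmd=(-21.500, -3.500, -12.000°) → follower=(17.000, 33.000, 50.000°)


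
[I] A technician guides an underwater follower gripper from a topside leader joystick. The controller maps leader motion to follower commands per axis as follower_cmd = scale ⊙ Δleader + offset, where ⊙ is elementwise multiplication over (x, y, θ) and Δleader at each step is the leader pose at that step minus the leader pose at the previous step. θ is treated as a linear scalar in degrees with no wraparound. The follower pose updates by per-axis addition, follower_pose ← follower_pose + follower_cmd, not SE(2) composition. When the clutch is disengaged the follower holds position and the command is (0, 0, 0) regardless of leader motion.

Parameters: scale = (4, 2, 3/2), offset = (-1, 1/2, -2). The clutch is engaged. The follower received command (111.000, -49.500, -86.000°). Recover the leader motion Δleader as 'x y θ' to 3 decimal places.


28.000 -25.000 -56.000

axis x: (111.000 − -1) / (4) = 28.000
axis y: (-49.500 − 1/2) / (2) = -25.000
axis θ: (-86.000 − -2) / (3/2) = -56.000


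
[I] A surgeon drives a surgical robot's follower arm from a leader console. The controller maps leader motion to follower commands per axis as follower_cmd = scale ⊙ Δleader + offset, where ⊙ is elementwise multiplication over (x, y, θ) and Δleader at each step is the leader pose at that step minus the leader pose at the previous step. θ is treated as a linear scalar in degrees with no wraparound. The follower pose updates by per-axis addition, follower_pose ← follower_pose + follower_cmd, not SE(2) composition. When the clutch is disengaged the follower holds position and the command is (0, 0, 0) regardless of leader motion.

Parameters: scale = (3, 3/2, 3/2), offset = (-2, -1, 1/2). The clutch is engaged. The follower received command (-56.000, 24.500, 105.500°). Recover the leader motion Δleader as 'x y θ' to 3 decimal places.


-18.000 17.000 70.000

axis x: (-56.000 − -2) / (3) = -18.000
axis y: (24.500 − -1) / (3/2) = 17.000
axis θ: (105.500 − 1/2) / (3/2) = 70.000


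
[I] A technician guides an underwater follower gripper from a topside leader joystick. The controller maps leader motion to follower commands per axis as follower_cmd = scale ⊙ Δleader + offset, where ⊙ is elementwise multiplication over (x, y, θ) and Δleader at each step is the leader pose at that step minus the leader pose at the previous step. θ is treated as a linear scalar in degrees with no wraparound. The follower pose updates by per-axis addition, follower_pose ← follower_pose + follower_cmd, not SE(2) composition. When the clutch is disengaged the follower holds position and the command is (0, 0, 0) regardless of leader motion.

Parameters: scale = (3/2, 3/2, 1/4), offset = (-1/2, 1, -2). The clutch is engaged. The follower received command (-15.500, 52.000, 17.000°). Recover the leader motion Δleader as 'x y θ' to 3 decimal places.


axis x: (-15.500 − -1/2) / (3/2) = -10.000
axis y: (52.000 − 1) / (3/2) = 34.000
axis θ: (17.000 − -2) / (1/4) = 76.000

-10.000 34.000 76.000


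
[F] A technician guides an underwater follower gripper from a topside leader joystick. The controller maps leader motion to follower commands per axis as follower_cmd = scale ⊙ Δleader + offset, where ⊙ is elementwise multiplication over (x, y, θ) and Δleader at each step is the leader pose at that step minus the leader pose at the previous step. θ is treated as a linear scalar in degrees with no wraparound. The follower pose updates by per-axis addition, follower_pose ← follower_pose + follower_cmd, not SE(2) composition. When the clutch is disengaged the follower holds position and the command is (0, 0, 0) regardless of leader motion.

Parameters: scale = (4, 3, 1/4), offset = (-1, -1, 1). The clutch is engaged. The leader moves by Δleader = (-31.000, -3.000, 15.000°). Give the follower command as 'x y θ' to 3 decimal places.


-125.000 -10.000 4.750

axis x: 4·-31.000 + -1 = -125.000
axis y: 3·-3.000 + -1 = -10.000
axis θ: 1/4·15.000 + 1 = 4.750


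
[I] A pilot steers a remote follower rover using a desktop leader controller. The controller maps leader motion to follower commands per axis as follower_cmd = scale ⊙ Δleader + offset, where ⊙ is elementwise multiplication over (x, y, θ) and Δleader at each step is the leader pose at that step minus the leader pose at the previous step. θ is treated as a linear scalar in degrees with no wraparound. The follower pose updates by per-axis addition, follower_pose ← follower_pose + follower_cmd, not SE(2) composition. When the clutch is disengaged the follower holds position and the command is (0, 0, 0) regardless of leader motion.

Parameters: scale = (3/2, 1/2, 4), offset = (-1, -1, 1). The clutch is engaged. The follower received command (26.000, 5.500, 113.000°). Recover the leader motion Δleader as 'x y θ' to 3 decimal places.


18.000 13.000 28.000

axis x: (26.000 − -1) / (3/2) = 18.000
axis y: (5.500 − -1) / (1/2) = 13.000
axis θ: (113.000 − 1) / (4) = 28.000


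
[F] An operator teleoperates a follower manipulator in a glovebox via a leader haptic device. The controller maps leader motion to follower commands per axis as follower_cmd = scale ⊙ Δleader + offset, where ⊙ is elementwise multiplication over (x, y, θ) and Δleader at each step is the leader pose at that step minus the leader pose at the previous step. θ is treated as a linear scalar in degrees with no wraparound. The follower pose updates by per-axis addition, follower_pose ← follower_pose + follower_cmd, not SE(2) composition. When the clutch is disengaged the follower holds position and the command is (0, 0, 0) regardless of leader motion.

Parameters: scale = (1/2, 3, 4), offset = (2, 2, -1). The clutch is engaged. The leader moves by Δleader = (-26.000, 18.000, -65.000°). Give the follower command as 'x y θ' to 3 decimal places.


axis x: 1/2·-26.000 + 2 = -11.000
axis y: 3·18.000 + 2 = 56.000
axis θ: 4·-65.000 + -1 = -261.000

-11.000 56.000 -261.000


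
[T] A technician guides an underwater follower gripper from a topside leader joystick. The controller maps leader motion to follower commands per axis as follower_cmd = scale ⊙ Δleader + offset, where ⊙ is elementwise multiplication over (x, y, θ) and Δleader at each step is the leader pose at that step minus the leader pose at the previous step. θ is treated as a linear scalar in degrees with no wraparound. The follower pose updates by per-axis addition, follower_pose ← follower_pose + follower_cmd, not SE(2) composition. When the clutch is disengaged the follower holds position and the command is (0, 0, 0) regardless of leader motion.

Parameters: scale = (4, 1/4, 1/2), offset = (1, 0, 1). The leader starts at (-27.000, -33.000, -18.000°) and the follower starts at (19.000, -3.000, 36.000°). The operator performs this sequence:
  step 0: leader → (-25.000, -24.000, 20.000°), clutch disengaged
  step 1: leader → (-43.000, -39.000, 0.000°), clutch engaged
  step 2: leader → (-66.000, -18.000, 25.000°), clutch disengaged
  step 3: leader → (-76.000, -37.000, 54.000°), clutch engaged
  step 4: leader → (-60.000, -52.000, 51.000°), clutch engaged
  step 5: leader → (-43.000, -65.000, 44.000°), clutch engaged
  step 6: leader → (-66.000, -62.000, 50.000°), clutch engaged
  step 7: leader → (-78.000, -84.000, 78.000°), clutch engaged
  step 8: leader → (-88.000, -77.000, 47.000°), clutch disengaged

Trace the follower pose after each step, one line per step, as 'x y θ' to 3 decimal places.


step 0: Δleader=(2.000, 9.000, 38.000°), disengaged; cmd=(0,0,0) → follower holds at (19.000, -3.000, 36.000°)
step 1: Δleader=(-18.000, -15.000, -20.000°), engaged; cmd=(-71.000, -3.750, -9.000°) → follower=(-52.000, -6.750, 27.000°)
step 2: Δleader=(-23.000, 21.000, 25.000°), disengaged; cmd=(0,0,0) → follower holds at (-52.000, -6.750, 27.000°)
step 3: Δleader=(-10.000, -19.000, 29.000°), engaged; cmd=(-39.000, -4.750, 15.500°) → follower=(-91.000, -11.500, 42.500°)
step 4: Δleader=(16.000, -15.000, -3.000°), engaged; cmd=(65.000, -3.750, -0.500°) → follower=(-26.000, -15.250, 42.000°)
step 5: Δleader=(17.000, -13.000, -7.000°), engaged; cmd=(69.000, -3.250, -2.500°) → follower=(43.000, -18.500, 39.500°)
step 6: Δleader=(-23.000, 3.000, 6.000°), engaged; cmd=(-91.000, 0.750, 4.000°) → follower=(-48.000, -17.750, 43.500°)
step 7: Δleader=(-12.000, -22.000, 28.000°), engaged; cmd=(-47.000, -5.500, 15.000°) → follower=(-95.000, -23.250, 58.500°)
step 8: Δleader=(-10.000, 7.000, -31.000°), disengaged; cmd=(0,0,0) → follower holds at (-95.000, -23.250, 58.500°)

19.000 -3.000 36.000
-52.000 -6.750 27.000
-52.000 -6.750 27.000
-91.000 -11.500 42.500
-26.000 -15.250 42.000
43.000 -18.500 39.500
-48.000 -17.750 43.500
-95.000 -23.250 58.500
-95.000 -23.250 58.500


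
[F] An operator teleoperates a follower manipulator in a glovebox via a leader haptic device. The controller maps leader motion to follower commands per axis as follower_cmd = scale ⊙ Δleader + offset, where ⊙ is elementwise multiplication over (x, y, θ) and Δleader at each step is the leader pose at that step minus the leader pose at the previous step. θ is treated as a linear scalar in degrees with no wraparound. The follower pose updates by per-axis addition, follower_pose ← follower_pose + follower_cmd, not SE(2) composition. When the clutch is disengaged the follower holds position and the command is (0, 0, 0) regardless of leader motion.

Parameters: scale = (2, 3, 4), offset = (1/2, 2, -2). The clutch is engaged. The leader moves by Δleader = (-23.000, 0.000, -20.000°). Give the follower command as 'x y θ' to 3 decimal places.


axis x: 2·-23.000 + 1/2 = -45.500
axis y: 3·0.000 + 2 = 2.000
axis θ: 4·-20.000 + -2 = -82.000

-45.500 2.000 -82.000


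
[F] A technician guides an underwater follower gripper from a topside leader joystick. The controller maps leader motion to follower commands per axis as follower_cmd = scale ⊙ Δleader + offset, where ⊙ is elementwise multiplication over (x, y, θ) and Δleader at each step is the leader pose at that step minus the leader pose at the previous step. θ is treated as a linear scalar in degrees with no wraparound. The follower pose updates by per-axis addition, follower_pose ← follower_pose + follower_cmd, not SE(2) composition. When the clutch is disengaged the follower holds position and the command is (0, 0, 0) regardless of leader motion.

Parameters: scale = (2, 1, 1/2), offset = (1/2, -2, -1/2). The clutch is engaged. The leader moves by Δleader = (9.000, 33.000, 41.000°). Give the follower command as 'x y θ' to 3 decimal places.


18.500 31.000 20.000

axis x: 2·9.000 + 1/2 = 18.500
axis y: 1·33.000 + -2 = 31.000
axis θ: 1/2·41.000 + -1/2 = 20.000


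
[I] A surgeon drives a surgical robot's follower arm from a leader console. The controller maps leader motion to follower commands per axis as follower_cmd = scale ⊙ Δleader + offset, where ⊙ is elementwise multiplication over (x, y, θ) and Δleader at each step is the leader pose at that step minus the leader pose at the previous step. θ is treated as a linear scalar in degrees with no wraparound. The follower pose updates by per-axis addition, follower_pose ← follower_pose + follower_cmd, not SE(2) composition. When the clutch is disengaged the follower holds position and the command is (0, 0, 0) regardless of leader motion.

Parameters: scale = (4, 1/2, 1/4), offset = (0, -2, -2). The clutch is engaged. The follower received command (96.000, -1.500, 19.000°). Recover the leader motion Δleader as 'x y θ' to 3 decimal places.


axis x: (96.000 − 0) / (4) = 24.000
axis y: (-1.500 − -2) / (1/2) = 1.000
axis θ: (19.000 − -2) / (1/4) = 84.000

24.000 1.000 84.000


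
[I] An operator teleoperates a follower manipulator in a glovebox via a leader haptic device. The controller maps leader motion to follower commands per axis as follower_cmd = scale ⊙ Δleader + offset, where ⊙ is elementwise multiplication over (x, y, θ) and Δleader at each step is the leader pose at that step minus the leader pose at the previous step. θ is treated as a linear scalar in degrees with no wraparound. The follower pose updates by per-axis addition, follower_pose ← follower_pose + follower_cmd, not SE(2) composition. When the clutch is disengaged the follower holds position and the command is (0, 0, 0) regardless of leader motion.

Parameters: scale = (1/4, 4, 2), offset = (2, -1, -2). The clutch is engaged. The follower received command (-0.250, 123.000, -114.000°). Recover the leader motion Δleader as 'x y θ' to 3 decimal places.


axis x: (-0.250 − 2) / (1/4) = -9.000
axis y: (123.000 − -1) / (4) = 31.000
axis θ: (-114.000 − -2) / (2) = -56.000

-9.000 31.000 -56.000


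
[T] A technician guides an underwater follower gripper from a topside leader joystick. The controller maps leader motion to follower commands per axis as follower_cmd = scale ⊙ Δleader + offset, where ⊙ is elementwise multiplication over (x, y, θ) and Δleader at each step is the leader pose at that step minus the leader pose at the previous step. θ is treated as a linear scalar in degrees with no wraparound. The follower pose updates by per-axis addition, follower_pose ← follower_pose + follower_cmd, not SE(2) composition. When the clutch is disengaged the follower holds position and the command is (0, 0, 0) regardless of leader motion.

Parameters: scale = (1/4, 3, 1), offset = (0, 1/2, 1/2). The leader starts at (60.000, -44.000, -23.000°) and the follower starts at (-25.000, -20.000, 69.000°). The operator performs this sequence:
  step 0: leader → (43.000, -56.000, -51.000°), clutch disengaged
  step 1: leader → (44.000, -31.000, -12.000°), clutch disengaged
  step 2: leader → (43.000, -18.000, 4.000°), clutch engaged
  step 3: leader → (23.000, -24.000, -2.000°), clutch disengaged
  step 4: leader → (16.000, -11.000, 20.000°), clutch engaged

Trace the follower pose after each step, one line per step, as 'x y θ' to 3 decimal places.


-25.000 -20.000 69.000
-25.000 -20.000 69.000
-25.250 19.500 85.500
-25.250 19.500 85.500
-27.000 59.000 108.000

step 0: Δleader=(-17.000, -12.000, -28.000°), disengaged; cmd=(0,0,0) → follower holds at (-25.000, -20.000, 69.000°)
step 1: Δleader=(1.000, 25.000, 39.000°), disengaged; cmd=(0,0,0) → follower holds at (-25.000, -20.000, 69.000°)
step 2: Δleader=(-1.000, 13.000, 16.000°), engaged; cmd=(-0.250, 39.500, 16.500°) → follower=(-25.250, 19.500, 85.500°)
step 3: Δleader=(-20.000, -6.000, -6.000°), disengaged; cmd=(0,0,0) → follower holds at (-25.250, 19.500, 85.500°)
step 4: Δleader=(-7.000, 13.000, 22.000°), engaged; cmd=(-1.750, 39.500, 22.500°) → follower=(-27.000, 59.000, 108.000°)


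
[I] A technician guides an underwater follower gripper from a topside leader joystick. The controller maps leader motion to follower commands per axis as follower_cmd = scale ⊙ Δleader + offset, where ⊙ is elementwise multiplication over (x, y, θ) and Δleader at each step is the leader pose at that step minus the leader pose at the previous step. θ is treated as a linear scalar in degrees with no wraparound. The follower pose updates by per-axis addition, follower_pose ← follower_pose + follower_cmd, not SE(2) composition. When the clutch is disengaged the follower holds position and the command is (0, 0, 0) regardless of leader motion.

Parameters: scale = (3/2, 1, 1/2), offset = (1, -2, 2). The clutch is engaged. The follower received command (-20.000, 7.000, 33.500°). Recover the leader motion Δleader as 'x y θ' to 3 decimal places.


-14.000 9.000 63.000

axis x: (-20.000 − 1) / (3/2) = -14.000
axis y: (7.000 − -2) / (1) = 9.000
axis θ: (33.500 − 2) / (1/2) = 63.000


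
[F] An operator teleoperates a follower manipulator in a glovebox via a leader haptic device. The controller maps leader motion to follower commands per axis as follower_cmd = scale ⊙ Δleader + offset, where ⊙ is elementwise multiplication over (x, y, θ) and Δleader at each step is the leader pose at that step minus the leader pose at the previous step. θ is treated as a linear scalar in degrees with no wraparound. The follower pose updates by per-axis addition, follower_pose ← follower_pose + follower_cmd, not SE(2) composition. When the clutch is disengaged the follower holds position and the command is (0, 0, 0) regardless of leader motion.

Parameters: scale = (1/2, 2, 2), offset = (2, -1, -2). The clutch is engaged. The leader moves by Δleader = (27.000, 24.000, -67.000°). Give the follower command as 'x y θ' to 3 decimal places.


15.500 47.000 -136.000

axis x: 1/2·27.000 + 2 = 15.500
axis y: 2·24.000 + -1 = 47.000
axis θ: 2·-67.000 + -2 = -136.000


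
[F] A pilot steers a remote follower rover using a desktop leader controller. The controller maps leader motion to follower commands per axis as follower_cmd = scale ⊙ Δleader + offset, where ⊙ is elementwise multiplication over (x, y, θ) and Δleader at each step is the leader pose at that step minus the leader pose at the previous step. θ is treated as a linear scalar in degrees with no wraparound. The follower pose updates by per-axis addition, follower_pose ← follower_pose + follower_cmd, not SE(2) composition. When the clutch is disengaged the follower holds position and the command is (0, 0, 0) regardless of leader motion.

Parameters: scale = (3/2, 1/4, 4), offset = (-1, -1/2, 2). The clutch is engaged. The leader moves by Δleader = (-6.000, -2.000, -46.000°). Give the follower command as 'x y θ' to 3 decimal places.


-10.000 -1.000 -182.000

axis x: 3/2·-6.000 + -1 = -10.000
axis y: 1/4·-2.000 + -1/2 = -1.000
axis θ: 4·-46.000 + 2 = -182.000


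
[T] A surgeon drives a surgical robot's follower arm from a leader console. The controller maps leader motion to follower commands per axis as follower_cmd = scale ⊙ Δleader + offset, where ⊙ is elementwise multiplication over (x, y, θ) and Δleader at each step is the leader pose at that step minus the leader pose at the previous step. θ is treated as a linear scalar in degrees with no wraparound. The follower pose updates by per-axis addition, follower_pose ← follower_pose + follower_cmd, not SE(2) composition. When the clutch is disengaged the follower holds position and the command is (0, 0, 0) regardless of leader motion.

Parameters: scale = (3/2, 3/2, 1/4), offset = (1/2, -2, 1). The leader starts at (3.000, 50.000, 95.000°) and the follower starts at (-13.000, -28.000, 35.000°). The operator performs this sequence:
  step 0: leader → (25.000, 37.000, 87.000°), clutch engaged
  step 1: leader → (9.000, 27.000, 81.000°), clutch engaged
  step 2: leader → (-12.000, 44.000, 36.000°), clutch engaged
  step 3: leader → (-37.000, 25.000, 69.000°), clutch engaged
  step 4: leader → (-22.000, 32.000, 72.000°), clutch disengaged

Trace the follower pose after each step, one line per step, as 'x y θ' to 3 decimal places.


step 0: Δleader=(22.000, -13.000, -8.000°), engaged; cmd=(33.500, -21.500, -1.000°) → follower=(20.500, -49.500, 34.000°)
step 1: Δleader=(-16.000, -10.000, -6.000°), engaged; cmd=(-23.500, -17.000, -0.500°) → follower=(-3.000, -66.500, 33.500°)
step 2: Δleader=(-21.000, 17.000, -45.000°), engaged; cmd=(-31.000, 23.500, -10.250°) → follower=(-34.000, -43.000, 23.250°)
step 3: Δleader=(-25.000, -19.000, 33.000°), engaged; cmd=(-37.000, -30.500, 9.250°) → follower=(-71.000, -73.500, 32.500°)
step 4: Δleader=(15.000, 7.000, 3.000°), disengaged; cmd=(0,0,0) → follower holds at (-71.000, -73.500, 32.500°)

20.500 -49.500 34.000
-3.000 -66.500 33.500
-34.000 -43.000 23.250
-71.000 -73.500 32.500
-71.000 -73.500 32.500


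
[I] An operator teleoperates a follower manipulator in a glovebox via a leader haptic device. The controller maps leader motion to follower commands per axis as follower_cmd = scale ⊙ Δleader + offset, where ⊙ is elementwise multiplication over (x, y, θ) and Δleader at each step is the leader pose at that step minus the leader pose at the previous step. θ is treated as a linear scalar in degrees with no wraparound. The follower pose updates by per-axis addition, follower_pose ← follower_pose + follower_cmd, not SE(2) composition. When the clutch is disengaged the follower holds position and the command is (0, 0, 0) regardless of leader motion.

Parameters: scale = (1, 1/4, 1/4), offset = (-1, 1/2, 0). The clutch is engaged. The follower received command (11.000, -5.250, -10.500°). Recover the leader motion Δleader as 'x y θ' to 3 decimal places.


12.000 -23.000 -42.000

axis x: (11.000 − -1) / (1) = 12.000
axis y: (-5.250 − 1/2) / (1/4) = -23.000
axis θ: (-10.500 − 0) / (1/4) = -42.000
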